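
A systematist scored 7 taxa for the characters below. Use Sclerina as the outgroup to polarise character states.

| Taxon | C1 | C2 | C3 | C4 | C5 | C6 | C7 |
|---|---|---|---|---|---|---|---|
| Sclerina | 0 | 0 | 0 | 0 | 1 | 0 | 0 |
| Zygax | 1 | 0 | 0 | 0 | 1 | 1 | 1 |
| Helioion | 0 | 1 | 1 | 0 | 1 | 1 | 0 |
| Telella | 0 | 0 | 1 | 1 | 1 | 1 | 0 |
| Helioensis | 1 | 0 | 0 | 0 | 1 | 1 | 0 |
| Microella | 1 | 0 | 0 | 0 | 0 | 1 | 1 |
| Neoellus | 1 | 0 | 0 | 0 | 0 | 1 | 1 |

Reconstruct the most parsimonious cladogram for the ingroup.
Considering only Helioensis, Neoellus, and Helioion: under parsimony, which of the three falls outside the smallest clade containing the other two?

Helioion

Character polarity is set by the outgroup: the derived state is whichever differs from the outgroup's state, so for C5 the derived state is '0', and for the remaining characters it is '1'.
Only Helioensis, Microella, Neoellus, and Zygax show the derived state '1' for C1, supporting them as a clade.
C2 (derived state '1') is unique to Helioion (autapomorphy; uninformative for grouping).
Only Helioion and Telella show the derived state '1' for C3, supporting them as a clade.
C4 (derived state '1') is unique to Telella (autapomorphy; uninformative for grouping).
Only Microella and Neoellus show the derived state '0' for C5, supporting them as a clade.
All ingroup taxa share the derived state '1' for C6; it defines the ingroup but does not resolve relationships within it.
C7 (derived state '1') is shared by Microella, Neoellus, and Zygax — a synapomorphy uniting that clade.
Most parsimonious ingroup topology: (((Zygax,(Microella,Neoellus)),Helioensis),(Helioion,Telella)).
Helioensis and Neoellus share a more recent common ancestor with each other than either does with Helioion, so Helioion is the least closely related of the three.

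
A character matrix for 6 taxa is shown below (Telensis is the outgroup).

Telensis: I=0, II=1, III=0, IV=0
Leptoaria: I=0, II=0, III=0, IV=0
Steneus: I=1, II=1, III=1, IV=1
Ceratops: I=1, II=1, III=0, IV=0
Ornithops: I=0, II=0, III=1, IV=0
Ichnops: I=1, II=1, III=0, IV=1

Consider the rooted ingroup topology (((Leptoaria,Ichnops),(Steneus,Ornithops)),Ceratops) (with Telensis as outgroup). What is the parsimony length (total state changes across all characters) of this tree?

8

Map each character onto (((Leptoaria,Ichnops),(Steneus,Ornithops)),Ceratops) (rooted by Telensis) and count the minimum state changes it requires (Fitch parsimony):
I: 3; II: 2; III: 1; IV: 2.
Total tree length = 8.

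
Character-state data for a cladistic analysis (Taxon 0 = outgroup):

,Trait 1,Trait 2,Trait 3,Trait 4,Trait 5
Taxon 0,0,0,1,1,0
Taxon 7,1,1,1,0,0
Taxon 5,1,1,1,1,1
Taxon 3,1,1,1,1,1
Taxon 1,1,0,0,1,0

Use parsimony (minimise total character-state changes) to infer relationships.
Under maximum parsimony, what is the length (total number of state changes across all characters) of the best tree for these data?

5

Character polarity is set by the outgroup: the derived state is whichever differs from the outgroup's state, so for Trait 3, Trait 4 the derived state is '0', and for the remaining characters it is '1'.
Trait 1 (derived state '1') is shared by all ingroup taxa — unites the whole ingroup.
Trait 2: derived state '1' in Taxon 3, Taxon 5, and Taxon 7 only — synapomorphy for {Taxon 3, Taxon 5, Taxon 7}.
Trait 3 (derived state '0') is unique to Taxon 1 (autapomorphy; uninformative for grouping).
Trait 4: derived state '0' in Taxon 7 only — an autapomorphy, so it tells us nothing about relationships among taxa.
Trait 5 (derived state '1') is shared by Taxon 3 and Taxon 5 — a synapomorphy uniting that clade.
Most parsimonious ingroup topology: ((Taxon 7,(Taxon 5,Taxon 3)),Taxon 1).
Changes per character on this tree: Trait 1: 1; Trait 2: 1; Trait 3: 1; Trait 4: 1; Trait 5: 1.
Total = 5.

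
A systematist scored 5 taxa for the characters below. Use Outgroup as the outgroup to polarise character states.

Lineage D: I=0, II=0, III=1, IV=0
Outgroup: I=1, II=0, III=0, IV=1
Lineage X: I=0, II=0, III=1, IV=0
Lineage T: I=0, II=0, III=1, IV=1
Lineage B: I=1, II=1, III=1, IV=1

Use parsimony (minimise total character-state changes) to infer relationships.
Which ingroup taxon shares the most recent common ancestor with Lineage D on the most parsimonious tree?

Lineage X

Character polarity is set by the outgroup: the derived state is whichever differs from the outgroup's state, so for I, IV the derived state is '0', and for the remaining characters it is '1'.
Only Lineage D, Lineage T, and Lineage X show the derived state '0' for I, supporting them as a clade.
II (derived state '1') is unique to Lineage B (autapomorphy; uninformative for grouping).
III (derived state '1') is shared by all ingroup taxa — unites the whole ingroup.
IV (derived state '0') is shared by Lineage D and Lineage X — a synapomorphy uniting that clade.
Most parsimonious ingroup topology: (((Lineage X,Lineage D),Lineage T),Lineage B).
Lineage D and Lineage X form a cherry on this tree, so they are sister taxa.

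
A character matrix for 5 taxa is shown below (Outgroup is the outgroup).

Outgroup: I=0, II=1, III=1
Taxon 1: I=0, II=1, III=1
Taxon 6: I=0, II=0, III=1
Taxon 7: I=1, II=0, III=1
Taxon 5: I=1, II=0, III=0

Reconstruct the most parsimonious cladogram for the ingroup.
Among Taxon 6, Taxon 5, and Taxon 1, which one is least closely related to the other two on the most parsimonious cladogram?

Character polarity is set by the outgroup: the derived state is whichever differs from the outgroup's state, so for II, III the derived state is '0', and for the remaining characters it is '1'.
I: derived state '1' in Taxon 5 and Taxon 7 only — synapomorphy for {Taxon 5, Taxon 7}.
II (derived state '0') is shared by Taxon 5, Taxon 6, and Taxon 7 — a synapomorphy uniting that clade.
III (derived state '0') is unique to Taxon 5 (autapomorphy; uninformative for grouping).
Most parsimonious ingroup topology: (Taxon 1,(Taxon 6,(Taxon 7,Taxon 5))).
Taxon 5 and Taxon 6 share a more recent common ancestor with each other than either does with Taxon 1, so Taxon 1 is the least closely related of the three.

Taxon 1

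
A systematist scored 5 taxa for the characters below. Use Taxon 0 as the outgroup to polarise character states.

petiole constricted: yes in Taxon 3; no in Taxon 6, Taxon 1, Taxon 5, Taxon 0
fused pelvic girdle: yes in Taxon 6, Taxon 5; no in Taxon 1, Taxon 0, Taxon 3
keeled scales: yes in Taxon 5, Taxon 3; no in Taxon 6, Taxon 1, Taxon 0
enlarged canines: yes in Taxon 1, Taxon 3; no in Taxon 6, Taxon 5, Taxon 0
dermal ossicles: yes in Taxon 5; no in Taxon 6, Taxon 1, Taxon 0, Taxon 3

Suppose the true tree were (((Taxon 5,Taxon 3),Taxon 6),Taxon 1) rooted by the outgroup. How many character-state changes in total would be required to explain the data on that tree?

Map each character onto (((Taxon 5,Taxon 3),Taxon 6),Taxon 1) (rooted by Taxon 0) and count the minimum state changes it requires (Fitch parsimony):
petiole constricted: 1; fused pelvic girdle: 2; keeled scales: 1; enlarged canines: 2; dermal ossicles: 1.
Total tree length = 7.

7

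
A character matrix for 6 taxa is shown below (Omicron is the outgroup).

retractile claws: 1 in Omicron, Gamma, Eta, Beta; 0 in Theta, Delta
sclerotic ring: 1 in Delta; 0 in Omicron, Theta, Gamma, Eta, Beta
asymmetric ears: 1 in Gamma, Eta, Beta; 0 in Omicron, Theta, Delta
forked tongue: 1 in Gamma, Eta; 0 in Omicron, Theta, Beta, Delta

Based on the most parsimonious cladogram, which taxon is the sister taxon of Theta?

Character polarity is set by the outgroup: the derived state is whichever differs from the outgroup's state, so for retractile claws the derived state is '0', and for the remaining characters it is '1'.
retractile claws: derived state '0' in Delta and Theta only — synapomorphy for {Delta, Theta}.
sclerotic ring (derived state '1') is unique to Delta (autapomorphy; uninformative for grouping).
asymmetric ears (derived state '1') is shared by Beta, Eta, and Gamma — a synapomorphy uniting that clade.
forked tongue (derived state '1') is shared by Eta and Gamma — a synapomorphy uniting that clade.
Most parsimonious ingroup topology: ((Theta,Delta),((Gamma,Eta),Beta)).
Theta and Delta form a cherry on this tree, so they are sister taxa.

Delta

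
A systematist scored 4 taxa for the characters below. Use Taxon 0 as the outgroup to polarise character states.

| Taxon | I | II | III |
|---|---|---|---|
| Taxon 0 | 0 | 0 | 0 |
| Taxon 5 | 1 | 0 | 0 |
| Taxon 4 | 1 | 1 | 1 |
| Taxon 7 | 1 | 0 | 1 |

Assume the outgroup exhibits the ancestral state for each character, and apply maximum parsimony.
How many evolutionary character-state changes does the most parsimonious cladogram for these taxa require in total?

The outgroup has state '0' for every character, so '1' is the derived state throughout.
All ingroup taxa share the derived state '1' for I; it defines the ingroup but does not resolve relationships within it.
II (derived state '1') is unique to Taxon 4 (autapomorphy; uninformative for grouping).
Only Taxon 4 and Taxon 7 show the derived state '1' for III, supporting them as a clade.
Most parsimonious ingroup topology: (Taxon 5,(Taxon 4,Taxon 7)).
Changes per character on this tree: I: 1; II: 1; III: 1.
Total = 3.

3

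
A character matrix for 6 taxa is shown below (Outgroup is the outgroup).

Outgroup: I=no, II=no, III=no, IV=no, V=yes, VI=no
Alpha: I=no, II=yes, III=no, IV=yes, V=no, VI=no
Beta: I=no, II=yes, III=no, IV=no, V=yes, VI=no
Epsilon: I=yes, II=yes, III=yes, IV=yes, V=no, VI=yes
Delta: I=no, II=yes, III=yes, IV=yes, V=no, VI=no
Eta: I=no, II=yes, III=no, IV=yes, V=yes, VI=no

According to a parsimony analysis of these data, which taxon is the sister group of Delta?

Character polarity is set by the outgroup: the derived state is whichever differs from the outgroup's state, so for V the derived state is 'no', and for the remaining characters it is 'yes'.
I: derived state 'yes' in Epsilon only — an autapomorphy, so it tells us nothing about relationships among taxa.
II (derived state 'yes') is shared by all ingroup taxa — unites the whole ingroup.
Only Delta and Epsilon show the derived state 'yes' for III, supporting them as a clade.
Only Alpha, Delta, Epsilon, and Eta show the derived state 'yes' for IV, supporting them as a clade.
Only Alpha, Delta, and Epsilon show the derived state 'no' for V, supporting them as a clade.
VI (derived state 'yes') is unique to Epsilon (autapomorphy; uninformative for grouping).
Most parsimonious ingroup topology: (((Alpha,(Epsilon,Delta)),Eta),Beta).
Delta and Epsilon form a cherry on this tree, so they are sister taxa.

Epsilon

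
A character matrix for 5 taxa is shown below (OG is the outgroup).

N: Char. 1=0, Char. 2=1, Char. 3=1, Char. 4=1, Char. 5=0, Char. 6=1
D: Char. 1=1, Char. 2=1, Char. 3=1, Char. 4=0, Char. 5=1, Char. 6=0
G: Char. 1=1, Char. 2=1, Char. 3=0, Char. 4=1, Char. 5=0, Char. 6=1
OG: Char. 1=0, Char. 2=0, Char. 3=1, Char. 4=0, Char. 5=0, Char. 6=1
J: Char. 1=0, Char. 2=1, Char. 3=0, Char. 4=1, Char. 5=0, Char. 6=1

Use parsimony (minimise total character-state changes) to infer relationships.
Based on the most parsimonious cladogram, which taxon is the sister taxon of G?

J

Character polarity is set by the outgroup: the derived state is whichever differs from the outgroup's state, so for Char. 3, Char. 6 the derived state is '0', and for the remaining characters it is '1'.
Char. 1 groups D and G, which is incompatible with the clades supported by the remaining characters; treating it as convergent (homoplasy) costs fewer steps than any alternative tree.
Char. 2 (derived state '1') is shared by all ingroup taxa — unites the whole ingroup.
Char. 3: derived state '0' in G and J only — synapomorphy for {G, J}.
Char. 4: derived state '1' in G, J, and N only — synapomorphy for {G, J, N}.
Char. 5: derived state '1' in D only — an autapomorphy, so it tells us nothing about relationships among taxa.
Char. 6: derived state '0' in D only — an autapomorphy, so it tells us nothing about relationships among taxa.
Most parsimonious ingroup topology: ((N,(J,G)),D).
G and J form a cherry on this tree, so they are sister taxa.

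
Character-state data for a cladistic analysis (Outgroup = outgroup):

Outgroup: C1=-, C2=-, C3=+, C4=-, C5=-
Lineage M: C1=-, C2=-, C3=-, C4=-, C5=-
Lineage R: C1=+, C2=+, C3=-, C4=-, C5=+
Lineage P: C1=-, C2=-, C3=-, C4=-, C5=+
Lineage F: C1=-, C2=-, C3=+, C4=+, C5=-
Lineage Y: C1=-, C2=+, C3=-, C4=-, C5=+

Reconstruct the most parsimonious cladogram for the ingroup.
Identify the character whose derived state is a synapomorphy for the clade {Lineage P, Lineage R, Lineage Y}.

C5

Character polarity is set by the outgroup: the derived state is whichever differs from the outgroup's state, so for C3 the derived state is '-', and for the remaining characters it is '+'.
C1 (derived state '+') is unique to Lineage R (autapomorphy; uninformative for grouping).
C2 (derived state '+') is shared by Lineage R and Lineage Y — a synapomorphy uniting that clade.
C3: derived state '-' in Lineage M, Lineage P, Lineage R, and Lineage Y only — synapomorphy for {Lineage M, Lineage P, Lineage R, Lineage Y}.
C4 (derived state '+') is unique to Lineage F (autapomorphy; uninformative for grouping).
C5: derived state '+' in Lineage P, Lineage R, and Lineage Y only — synapomorphy for {Lineage P, Lineage R, Lineage Y}.
Most parsimonious ingroup topology: ((Lineage M,((Lineage R,Lineage Y),Lineage P)),Lineage F).
The clade {Lineage P, Lineage R, Lineage Y} is supported by C5: its derived state '+' occurs in exactly those taxa and in no other taxon (including the outgroup).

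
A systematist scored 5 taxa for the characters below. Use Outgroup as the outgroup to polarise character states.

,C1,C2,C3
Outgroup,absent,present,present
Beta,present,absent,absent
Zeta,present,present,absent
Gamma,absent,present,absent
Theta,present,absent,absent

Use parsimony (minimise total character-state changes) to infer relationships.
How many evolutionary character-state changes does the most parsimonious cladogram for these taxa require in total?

3

Character polarity is set by the outgroup: the derived state is whichever differs from the outgroup's state, so for C2, C3 the derived state is 'absent', and for the remaining characters it is 'present'.
C1 (derived state 'present') is shared by Beta, Theta, and Zeta — a synapomorphy uniting that clade.
C2: derived state 'absent' in Beta and Theta only — synapomorphy for {Beta, Theta}.
C3 (derived state 'absent') is shared by all ingroup taxa — unites the whole ingroup.
Most parsimonious ingroup topology: (((Beta,Theta),Zeta),Gamma).
Changes per character on this tree: C1: 1; C2: 1; C3: 1.
Total = 3.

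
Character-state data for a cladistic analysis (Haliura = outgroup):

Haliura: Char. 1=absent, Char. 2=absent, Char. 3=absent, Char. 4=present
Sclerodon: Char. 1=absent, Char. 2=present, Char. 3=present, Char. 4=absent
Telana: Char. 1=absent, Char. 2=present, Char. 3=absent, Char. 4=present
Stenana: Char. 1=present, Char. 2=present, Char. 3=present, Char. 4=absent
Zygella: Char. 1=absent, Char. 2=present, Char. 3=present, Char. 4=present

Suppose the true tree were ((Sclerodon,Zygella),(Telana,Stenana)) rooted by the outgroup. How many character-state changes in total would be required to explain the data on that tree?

Map each character onto ((Sclerodon,Zygella),(Telana,Stenana)) (rooted by Haliura) and count the minimum state changes it requires (Fitch parsimony):
Char. 1: 1; Char. 2: 1; Char. 3: 2; Char. 4: 2.
Total tree length = 6.

6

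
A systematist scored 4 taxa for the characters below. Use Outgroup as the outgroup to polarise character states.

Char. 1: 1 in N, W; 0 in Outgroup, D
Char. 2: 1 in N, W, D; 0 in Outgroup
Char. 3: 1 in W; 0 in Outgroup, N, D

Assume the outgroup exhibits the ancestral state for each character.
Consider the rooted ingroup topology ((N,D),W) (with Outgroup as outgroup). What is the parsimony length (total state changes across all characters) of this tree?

4

Map each character onto ((N,D),W) (rooted by Outgroup) and count the minimum state changes it requires (Fitch parsimony):
Char. 1: 2; Char. 2: 1; Char. 3: 1.
Total tree length = 4.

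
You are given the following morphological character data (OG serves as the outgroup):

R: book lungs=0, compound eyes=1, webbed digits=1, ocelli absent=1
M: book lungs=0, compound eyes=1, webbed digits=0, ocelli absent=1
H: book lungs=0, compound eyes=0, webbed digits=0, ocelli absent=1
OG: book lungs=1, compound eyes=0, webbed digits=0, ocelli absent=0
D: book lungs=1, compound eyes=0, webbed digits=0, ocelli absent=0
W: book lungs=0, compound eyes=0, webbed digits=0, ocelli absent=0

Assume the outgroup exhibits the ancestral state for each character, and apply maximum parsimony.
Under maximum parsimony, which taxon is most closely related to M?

R

Character polarity is set by the outgroup: the derived state is whichever differs from the outgroup's state, so for book lungs the derived state is '0', and for the remaining characters it is '1'.
book lungs: derived state '0' in H, M, R, and W only — synapomorphy for {H, M, R, W}.
compound eyes: derived state '1' in M and R only — synapomorphy for {M, R}.
webbed digits: derived state '1' in R only — an autapomorphy, so it tells us nothing about relationships among taxa.
ocelli absent: derived state '1' in H, M, and R only — synapomorphy for {H, M, R}.
Most parsimonious ingroup topology: ((((M,R),H),W),D).
M and R form a cherry on this tree, so they are sister taxa.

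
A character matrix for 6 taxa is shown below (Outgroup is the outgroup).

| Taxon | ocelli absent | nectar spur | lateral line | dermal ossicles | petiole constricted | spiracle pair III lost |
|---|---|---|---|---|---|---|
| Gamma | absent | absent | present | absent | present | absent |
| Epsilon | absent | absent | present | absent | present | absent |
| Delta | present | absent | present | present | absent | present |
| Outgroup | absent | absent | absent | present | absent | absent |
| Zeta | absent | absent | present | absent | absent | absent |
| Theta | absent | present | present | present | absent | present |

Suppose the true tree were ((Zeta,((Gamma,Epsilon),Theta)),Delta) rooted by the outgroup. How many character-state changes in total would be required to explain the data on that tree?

8

Map each character onto ((Zeta,((Gamma,Epsilon),Theta)),Delta) (rooted by Outgroup) and count the minimum state changes it requires (Fitch parsimony):
ocelli absent: 1; nectar spur: 1; lateral line: 1; dermal ossicles: 2; petiole constricted: 1; spiracle pair III lost: 2.
Total tree length = 8.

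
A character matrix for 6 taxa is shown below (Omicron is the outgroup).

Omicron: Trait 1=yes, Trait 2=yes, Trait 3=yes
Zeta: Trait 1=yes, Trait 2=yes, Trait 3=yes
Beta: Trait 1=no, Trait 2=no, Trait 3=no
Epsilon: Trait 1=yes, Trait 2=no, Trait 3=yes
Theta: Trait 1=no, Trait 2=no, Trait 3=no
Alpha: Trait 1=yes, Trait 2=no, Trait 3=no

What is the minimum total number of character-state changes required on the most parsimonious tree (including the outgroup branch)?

3

The outgroup has state 'yes' for every character, so 'no' is the derived state throughout.
Only Beta and Theta show the derived state 'no' for Trait 1, supporting them as a clade.
Trait 2 (derived state 'no') is shared by Alpha, Beta, Epsilon, and Theta — a synapomorphy uniting that clade.
Only Alpha, Beta, and Theta show the derived state 'no' for Trait 3, supporting them as a clade.
Most parsimonious ingroup topology: (Zeta,(((Beta,Theta),Alpha),Epsilon)).
Changes per character on this tree: Trait 1: 1; Trait 2: 1; Trait 3: 1.
Total = 3.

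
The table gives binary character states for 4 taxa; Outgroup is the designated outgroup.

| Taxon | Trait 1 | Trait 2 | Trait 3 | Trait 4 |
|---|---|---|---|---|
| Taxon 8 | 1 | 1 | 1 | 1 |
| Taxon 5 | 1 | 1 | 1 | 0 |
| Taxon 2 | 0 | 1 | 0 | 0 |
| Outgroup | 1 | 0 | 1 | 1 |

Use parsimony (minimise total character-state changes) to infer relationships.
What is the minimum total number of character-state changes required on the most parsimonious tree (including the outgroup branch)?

Character polarity is set by the outgroup: the derived state is whichever differs from the outgroup's state, so for Trait 1, Trait 3, Trait 4 the derived state is '0', and for the remaining characters it is '1'.
Trait 1: derived state '0' in Taxon 2 only — an autapomorphy, so it tells us nothing about relationships among taxa.
Trait 2 (derived state '1') is shared by all ingroup taxa — unites the whole ingroup.
Trait 3 (derived state '0') is unique to Taxon 2 (autapomorphy; uninformative for grouping).
Trait 4 (derived state '0') is shared by Taxon 2 and Taxon 5 — a synapomorphy uniting that clade.
Most parsimonious ingroup topology: ((Taxon 5,Taxon 2),Taxon 8).
Changes per character on this tree: Trait 1: 1; Trait 2: 1; Trait 3: 1; Trait 4: 1.
Total = 4.

4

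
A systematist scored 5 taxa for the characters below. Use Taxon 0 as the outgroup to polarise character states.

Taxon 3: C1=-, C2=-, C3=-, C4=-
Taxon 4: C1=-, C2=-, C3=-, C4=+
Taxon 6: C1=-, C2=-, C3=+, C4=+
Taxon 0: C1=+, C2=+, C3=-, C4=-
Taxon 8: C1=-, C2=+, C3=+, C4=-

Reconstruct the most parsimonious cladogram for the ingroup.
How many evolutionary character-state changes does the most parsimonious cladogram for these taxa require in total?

Character polarity is set by the outgroup: the derived state is whichever differs from the outgroup's state, so for C1, C2 the derived state is '-', and for the remaining characters it is '+'.
C1 (derived state '-') is shared by all ingroup taxa — unites the whole ingroup.
C2 (derived state '-') is shared by Taxon 3, Taxon 4, and Taxon 6 — a synapomorphy uniting that clade.
C3 (state '+') occurs in Taxon 6 and Taxon 8 but conflicts with the nesting implied by the other characters — most parsimoniously interpreted as homoplasy.
C4: derived state '+' in Taxon 4 and Taxon 6 only — synapomorphy for {Taxon 4, Taxon 6}.
Most parsimonious ingroup topology: (((Taxon 6,Taxon 4),Taxon 3),Taxon 8).
Changes per character on this tree: C1: 1; C2: 1; C3: 2; C4: 1.
Total = 5.

5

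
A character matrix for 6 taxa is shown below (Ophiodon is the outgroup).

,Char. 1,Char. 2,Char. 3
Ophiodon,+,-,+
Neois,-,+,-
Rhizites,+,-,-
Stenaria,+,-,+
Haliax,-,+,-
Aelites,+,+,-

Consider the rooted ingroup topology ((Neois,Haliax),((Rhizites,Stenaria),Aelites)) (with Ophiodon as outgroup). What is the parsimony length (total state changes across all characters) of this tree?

5

Map each character onto ((Neois,Haliax),((Rhizites,Stenaria),Aelites)) (rooted by Ophiodon) and count the minimum state changes it requires (Fitch parsimony):
Char. 1: 1; Char. 2: 2; Char. 3: 2.
Total tree length = 5.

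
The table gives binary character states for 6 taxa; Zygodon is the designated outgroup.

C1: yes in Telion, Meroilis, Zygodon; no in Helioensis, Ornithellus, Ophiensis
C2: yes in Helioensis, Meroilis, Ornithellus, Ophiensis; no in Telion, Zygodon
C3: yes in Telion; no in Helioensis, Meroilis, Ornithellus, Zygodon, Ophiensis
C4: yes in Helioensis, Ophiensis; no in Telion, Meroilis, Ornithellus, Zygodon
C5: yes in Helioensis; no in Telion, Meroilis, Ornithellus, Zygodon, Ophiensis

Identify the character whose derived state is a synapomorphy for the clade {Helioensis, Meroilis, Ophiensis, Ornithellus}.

C2

Character polarity is set by the outgroup: the derived state is whichever differs from the outgroup's state, so for C1 the derived state is 'no', and for the remaining characters it is 'yes'.
C1 (derived state 'no') is shared by Helioensis, Ophiensis, and Ornithellus — a synapomorphy uniting that clade.
C2 (derived state 'yes') is shared by Helioensis, Meroilis, Ophiensis, and Ornithellus — a synapomorphy uniting that clade.
C3: derived state 'yes' in Telion only — an autapomorphy, so it tells us nothing about relationships among taxa.
C4 (derived state 'yes') is shared by Helioensis and Ophiensis — a synapomorphy uniting that clade.
C5: derived state 'yes' in Helioensis only — an autapomorphy, so it tells us nothing about relationships among taxa.
Most parsimonious ingroup topology: ((((Helioensis,Ophiensis),Ornithellus),Meroilis),Telion).
The clade {Helioensis, Meroilis, Ophiensis, Ornithellus} is supported by C2: its derived state 'yes' occurs in exactly those taxa and in no other taxon (including the outgroup).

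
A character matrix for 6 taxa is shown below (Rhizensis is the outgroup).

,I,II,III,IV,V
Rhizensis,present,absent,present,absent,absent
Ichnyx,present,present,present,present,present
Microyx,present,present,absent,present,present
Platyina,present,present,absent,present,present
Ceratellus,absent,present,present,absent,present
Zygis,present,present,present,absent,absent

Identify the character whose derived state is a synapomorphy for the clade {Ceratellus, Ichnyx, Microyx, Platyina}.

Character polarity is set by the outgroup: the derived state is whichever differs from the outgroup's state, so for I, III the derived state is 'absent', and for the remaining characters it is 'present'.
I: derived state 'absent' in Ceratellus only — an autapomorphy, so it tells us nothing about relationships among taxa.
II (derived state 'present') is shared by all ingroup taxa — unites the whole ingroup.
Only Microyx and Platyina show the derived state 'absent' for III, supporting them as a clade.
Only Ichnyx, Microyx, and Platyina show the derived state 'present' for IV, supporting them as a clade.
V: derived state 'present' in Ceratellus, Ichnyx, Microyx, and Platyina only — synapomorphy for {Ceratellus, Ichnyx, Microyx, Platyina}.
Most parsimonious ingroup topology: (((Ichnyx,(Microyx,Platyina)),Ceratellus),Zygis).
The clade {Ceratellus, Ichnyx, Microyx, Platyina} is supported by V: its derived state 'present' occurs in exactly those taxa and in no other taxon (including the outgroup).

V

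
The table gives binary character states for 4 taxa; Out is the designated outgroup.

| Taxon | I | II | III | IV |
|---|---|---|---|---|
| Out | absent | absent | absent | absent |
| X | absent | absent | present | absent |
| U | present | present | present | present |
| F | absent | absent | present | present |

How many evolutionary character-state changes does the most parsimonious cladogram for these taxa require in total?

4

The outgroup has state 'absent' for every character, so 'present' is the derived state throughout.
I (derived state 'present') is unique to U (autapomorphy; uninformative for grouping).
II (derived state 'present') is unique to U (autapomorphy; uninformative for grouping).
All ingroup taxa share the derived state 'present' for III; it defines the ingroup but does not resolve relationships within it.
IV (derived state 'present') is shared by F and U — a synapomorphy uniting that clade.
Most parsimonious ingroup topology: (X,(U,F)).
Changes per character on this tree: I: 1; II: 1; III: 1; IV: 1.
Total = 4.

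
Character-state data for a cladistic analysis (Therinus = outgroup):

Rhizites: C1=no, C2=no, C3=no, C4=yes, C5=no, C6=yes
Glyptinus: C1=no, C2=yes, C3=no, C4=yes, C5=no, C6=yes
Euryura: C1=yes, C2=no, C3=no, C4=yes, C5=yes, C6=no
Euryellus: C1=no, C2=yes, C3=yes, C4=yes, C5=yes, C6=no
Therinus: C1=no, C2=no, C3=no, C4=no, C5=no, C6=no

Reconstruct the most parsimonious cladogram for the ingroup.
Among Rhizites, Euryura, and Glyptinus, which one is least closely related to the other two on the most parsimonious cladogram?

Euryura

The outgroup has state 'no' for every character, so 'yes' is the derived state throughout.
C1: derived state 'yes' in Euryura only — an autapomorphy, so it tells us nothing about relationships among taxa.
C2 (state 'yes') occurs in Euryellus and Glyptinus but conflicts with the nesting implied by the other characters — most parsimoniously interpreted as homoplasy.
C3: derived state 'yes' in Euryellus only — an autapomorphy, so it tells us nothing about relationships among taxa.
All ingroup taxa share the derived state 'yes' for C4; it defines the ingroup but does not resolve relationships within it.
C5: derived state 'yes' in Euryellus and Euryura only — synapomorphy for {Euryellus, Euryura}.
C6 (derived state 'yes') is shared by Glyptinus and Rhizites — a synapomorphy uniting that clade.
Most parsimonious ingroup topology: ((Euryura,Euryellus),(Glyptinus,Rhizites)).
Rhizites and Glyptinus share a more recent common ancestor with each other than either does with Euryura, so Euryura is the least closely related of the three.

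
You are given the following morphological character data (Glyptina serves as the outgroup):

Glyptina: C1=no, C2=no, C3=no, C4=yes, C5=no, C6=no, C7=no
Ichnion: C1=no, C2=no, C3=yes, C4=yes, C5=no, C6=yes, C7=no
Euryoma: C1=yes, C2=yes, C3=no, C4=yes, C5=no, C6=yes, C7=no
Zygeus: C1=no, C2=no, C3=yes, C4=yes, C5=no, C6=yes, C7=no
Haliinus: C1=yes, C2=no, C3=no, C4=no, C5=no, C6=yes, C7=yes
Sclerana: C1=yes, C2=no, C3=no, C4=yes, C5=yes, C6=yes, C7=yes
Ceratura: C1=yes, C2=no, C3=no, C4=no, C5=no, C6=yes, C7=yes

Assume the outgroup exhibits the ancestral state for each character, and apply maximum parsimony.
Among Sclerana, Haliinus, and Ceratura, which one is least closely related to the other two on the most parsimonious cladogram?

Character polarity is set by the outgroup: the derived state is whichever differs from the outgroup's state, so for C4 the derived state is 'no', and for the remaining characters it is 'yes'.
Only Ceratura, Euryoma, Haliinus, and Sclerana show the derived state 'yes' for C1, supporting them as a clade.
C2 (derived state 'yes') is unique to Euryoma (autapomorphy; uninformative for grouping).
Only Ichnion and Zygeus show the derived state 'yes' for C3, supporting them as a clade.
C4 (derived state 'no') is shared by Ceratura and Haliinus — a synapomorphy uniting that clade.
C5: derived state 'yes' in Sclerana only — an autapomorphy, so it tells us nothing about relationships among taxa.
C6 (derived state 'yes') is shared by all ingroup taxa — unites the whole ingroup.
C7: derived state 'yes' in Ceratura, Haliinus, and Sclerana only — synapomorphy for {Ceratura, Haliinus, Sclerana}.
Most parsimonious ingroup topology: ((Ichnion,Zygeus),(Euryoma,((Haliinus,Ceratura),Sclerana))).
Haliinus and Ceratura share a more recent common ancestor with each other than either does with Sclerana, so Sclerana is the least closely related of the three.

Sclerana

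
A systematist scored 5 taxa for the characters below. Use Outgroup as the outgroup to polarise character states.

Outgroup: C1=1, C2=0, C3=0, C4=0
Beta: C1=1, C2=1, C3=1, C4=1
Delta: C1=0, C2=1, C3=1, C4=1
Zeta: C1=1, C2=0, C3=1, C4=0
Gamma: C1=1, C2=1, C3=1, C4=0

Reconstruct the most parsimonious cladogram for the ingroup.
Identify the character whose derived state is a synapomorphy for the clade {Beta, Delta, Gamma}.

C2

Character polarity is set by the outgroup: the derived state is whichever differs from the outgroup's state, so for C1 the derived state is '0', and for the remaining characters it is '1'.
C1 (derived state '0') is unique to Delta (autapomorphy; uninformative for grouping).
C2 (derived state '1') is shared by Beta, Delta, and Gamma — a synapomorphy uniting that clade.
All ingroup taxa share the derived state '1' for C3; it defines the ingroup but does not resolve relationships within it.
C4: derived state '1' in Beta and Delta only — synapomorphy for {Beta, Delta}.
Most parsimonious ingroup topology: (((Beta,Delta),Gamma),Zeta).
The clade {Beta, Delta, Gamma} is supported by C2: its derived state '1' occurs in exactly those taxa and in no other taxon (including the outgroup).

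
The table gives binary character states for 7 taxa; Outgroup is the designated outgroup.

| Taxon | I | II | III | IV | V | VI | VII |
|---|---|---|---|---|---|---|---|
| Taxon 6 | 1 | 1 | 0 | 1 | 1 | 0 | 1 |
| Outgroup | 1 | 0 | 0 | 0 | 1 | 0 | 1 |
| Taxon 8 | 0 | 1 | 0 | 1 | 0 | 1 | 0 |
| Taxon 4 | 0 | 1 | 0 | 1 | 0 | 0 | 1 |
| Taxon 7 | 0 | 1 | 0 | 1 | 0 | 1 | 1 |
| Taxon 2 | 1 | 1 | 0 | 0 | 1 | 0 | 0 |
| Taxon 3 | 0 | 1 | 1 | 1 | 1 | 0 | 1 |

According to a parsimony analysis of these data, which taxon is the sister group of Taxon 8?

Character polarity is set by the outgroup: the derived state is whichever differs from the outgroup's state, so for I, V, VII the derived state is '0', and for the remaining characters it is '1'.
I: derived state '0' in Taxon 3, Taxon 4, Taxon 7, and Taxon 8 only — synapomorphy for {Taxon 3, Taxon 4, Taxon 7, Taxon 8}.
II (derived state '1') is shared by all ingroup taxa — unites the whole ingroup.
III: derived state '1' in Taxon 3 only — an autapomorphy, so it tells us nothing about relationships among taxa.
Only Taxon 3, Taxon 4, Taxon 6, Taxon 7, and Taxon 8 show the derived state '1' for IV, supporting them as a clade.
V (derived state '0') is shared by Taxon 4, Taxon 7, and Taxon 8 — a synapomorphy uniting that clade.
VI: derived state '1' in Taxon 7 and Taxon 8 only — synapomorphy for {Taxon 7, Taxon 8}.
VII groups Taxon 2 and Taxon 8, which is incompatible with the clades supported by the remaining characters; treating it as convergent (homoplasy) costs fewer steps than any alternative tree.
Most parsimonious ingroup topology: (((((Taxon 7,Taxon 8),Taxon 4),Taxon 3),Taxon 6),Taxon 2).
Taxon 8 and Taxon 7 form a cherry on this tree, so they are sister taxa.

Taxon 7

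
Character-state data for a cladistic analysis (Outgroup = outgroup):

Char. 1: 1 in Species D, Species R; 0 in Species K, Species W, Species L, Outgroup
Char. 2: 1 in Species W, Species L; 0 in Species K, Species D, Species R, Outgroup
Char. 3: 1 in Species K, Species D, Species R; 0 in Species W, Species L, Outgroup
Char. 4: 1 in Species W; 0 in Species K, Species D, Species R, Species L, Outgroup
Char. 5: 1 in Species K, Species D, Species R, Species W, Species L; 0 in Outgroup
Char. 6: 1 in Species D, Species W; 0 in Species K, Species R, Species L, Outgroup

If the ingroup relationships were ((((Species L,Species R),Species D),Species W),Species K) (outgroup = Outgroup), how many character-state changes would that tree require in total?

Map each character onto ((((Species L,Species R),Species D),Species W),Species K) (rooted by Outgroup) and count the minimum state changes it requires (Fitch parsimony):
Char. 1: 2; Char. 2: 2; Char. 3: 3; Char. 4: 1; Char. 5: 1; Char. 6: 2.
Total tree length = 11.

11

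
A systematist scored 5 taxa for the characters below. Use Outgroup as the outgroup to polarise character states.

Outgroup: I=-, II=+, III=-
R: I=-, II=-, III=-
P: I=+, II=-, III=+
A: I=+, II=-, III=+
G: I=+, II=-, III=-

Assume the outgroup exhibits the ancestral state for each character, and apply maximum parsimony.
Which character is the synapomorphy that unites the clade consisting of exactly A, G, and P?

Character polarity is set by the outgroup: the derived state is whichever differs from the outgroup's state, so for II the derived state is '-', and for the remaining characters it is '+'.
I (derived state '+') is shared by A, G, and P — a synapomorphy uniting that clade.
II (derived state '-') is shared by all ingroup taxa — unites the whole ingroup.
III (derived state '+') is shared by A and P — a synapomorphy uniting that clade.
Most parsimonious ingroup topology: (((P,A),G),R).
The clade {A, G, P} is supported by I: its derived state '+' occurs in exactly those taxa and in no other taxon (including the outgroup).

I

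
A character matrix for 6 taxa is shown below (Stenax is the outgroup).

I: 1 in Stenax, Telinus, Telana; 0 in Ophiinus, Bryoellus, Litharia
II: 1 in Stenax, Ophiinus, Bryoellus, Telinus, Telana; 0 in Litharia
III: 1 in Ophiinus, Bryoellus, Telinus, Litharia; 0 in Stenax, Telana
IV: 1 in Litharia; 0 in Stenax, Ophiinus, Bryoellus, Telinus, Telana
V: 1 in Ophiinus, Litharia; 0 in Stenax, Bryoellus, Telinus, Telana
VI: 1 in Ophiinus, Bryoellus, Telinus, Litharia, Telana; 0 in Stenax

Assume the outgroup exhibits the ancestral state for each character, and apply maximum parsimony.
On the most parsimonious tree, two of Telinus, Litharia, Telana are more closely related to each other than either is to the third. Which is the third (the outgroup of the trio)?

Telana

Character polarity is set by the outgroup: the derived state is whichever differs from the outgroup's state, so for I, II the derived state is '0', and for the remaining characters it is '1'.
I: derived state '0' in Bryoellus, Litharia, and Ophiinus only — synapomorphy for {Bryoellus, Litharia, Ophiinus}.
II: derived state '0' in Litharia only — an autapomorphy, so it tells us nothing about relationships among taxa.
III: derived state '1' in Bryoellus, Litharia, Ophiinus, and Telinus only — synapomorphy for {Bryoellus, Litharia, Ophiinus, Telinus}.
IV (derived state '1') is unique to Litharia (autapomorphy; uninformative for grouping).
Only Litharia and Ophiinus show the derived state '1' for V, supporting them as a clade.
VI (derived state '1') is shared by all ingroup taxa — unites the whole ingroup.
Most parsimonious ingroup topology: ((((Ophiinus,Litharia),Bryoellus),Telinus),Telana).
Telinus and Litharia share a more recent common ancestor with each other than either does with Telana, so Telana is the least closely related of the three.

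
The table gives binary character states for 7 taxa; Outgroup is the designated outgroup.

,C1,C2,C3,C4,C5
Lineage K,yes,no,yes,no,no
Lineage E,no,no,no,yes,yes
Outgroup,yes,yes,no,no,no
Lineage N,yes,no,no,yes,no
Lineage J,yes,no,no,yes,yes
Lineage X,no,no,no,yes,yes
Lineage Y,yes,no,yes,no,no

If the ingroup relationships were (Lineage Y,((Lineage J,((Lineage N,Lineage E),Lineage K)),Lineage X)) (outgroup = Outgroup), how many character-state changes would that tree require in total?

Map each character onto (Lineage Y,((Lineage J,((Lineage N,Lineage E),Lineage K)),Lineage X)) (rooted by Outgroup) and count the minimum state changes it requires (Fitch parsimony):
C1: 2; C2: 1; C3: 2; C4: 2; C5: 3.
Total tree length = 10.

10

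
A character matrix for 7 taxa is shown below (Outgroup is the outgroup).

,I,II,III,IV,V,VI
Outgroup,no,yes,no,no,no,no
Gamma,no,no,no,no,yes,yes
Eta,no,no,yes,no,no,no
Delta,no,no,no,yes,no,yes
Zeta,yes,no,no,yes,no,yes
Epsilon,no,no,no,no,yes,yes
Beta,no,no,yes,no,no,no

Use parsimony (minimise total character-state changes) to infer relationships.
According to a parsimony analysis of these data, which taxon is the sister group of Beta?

Eta

Character polarity is set by the outgroup: the derived state is whichever differs from the outgroup's state, so for II the derived state is 'no', and for the remaining characters it is 'yes'.
I (derived state 'yes') is unique to Zeta (autapomorphy; uninformative for grouping).
II (derived state 'no') is shared by all ingroup taxa — unites the whole ingroup.
III (derived state 'yes') is shared by Beta and Eta — a synapomorphy uniting that clade.
IV: derived state 'yes' in Delta and Zeta only — synapomorphy for {Delta, Zeta}.
V: derived state 'yes' in Epsilon and Gamma only — synapomorphy for {Epsilon, Gamma}.
VI: derived state 'yes' in Delta, Epsilon, Gamma, and Zeta only — synapomorphy for {Delta, Epsilon, Gamma, Zeta}.
Most parsimonious ingroup topology: (((Gamma,Epsilon),(Delta,Zeta)),(Eta,Beta)).
Beta and Eta form a cherry on this tree, so they are sister taxa.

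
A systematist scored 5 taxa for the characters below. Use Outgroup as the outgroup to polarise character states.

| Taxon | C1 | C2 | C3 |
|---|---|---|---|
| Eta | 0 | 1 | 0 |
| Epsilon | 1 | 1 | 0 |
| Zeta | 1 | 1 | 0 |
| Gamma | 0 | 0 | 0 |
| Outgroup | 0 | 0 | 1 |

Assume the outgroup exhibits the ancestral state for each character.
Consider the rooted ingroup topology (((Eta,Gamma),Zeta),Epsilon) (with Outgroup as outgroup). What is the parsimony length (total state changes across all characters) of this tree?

Map each character onto (((Eta,Gamma),Zeta),Epsilon) (rooted by Outgroup) and count the minimum state changes it requires (Fitch parsimony):
C1: 2; C2: 2; C3: 1.
Total tree length = 5.

5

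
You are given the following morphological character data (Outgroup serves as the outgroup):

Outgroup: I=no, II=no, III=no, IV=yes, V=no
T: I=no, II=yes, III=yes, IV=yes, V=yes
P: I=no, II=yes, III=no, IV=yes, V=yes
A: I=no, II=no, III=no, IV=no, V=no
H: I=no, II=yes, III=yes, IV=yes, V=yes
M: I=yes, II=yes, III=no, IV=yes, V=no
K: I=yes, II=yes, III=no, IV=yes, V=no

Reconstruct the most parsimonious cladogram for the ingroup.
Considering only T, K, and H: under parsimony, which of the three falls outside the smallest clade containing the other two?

K

Character polarity is set by the outgroup: the derived state is whichever differs from the outgroup's state, so for IV the derived state is 'no', and for the remaining characters it is 'yes'.
I: derived state 'yes' in K and M only — synapomorphy for {K, M}.
II: derived state 'yes' in H, K, M, P, and T only — synapomorphy for {H, K, M, P, T}.
III (derived state 'yes') is shared by H and T — a synapomorphy uniting that clade.
IV: derived state 'no' in A only — an autapomorphy, so it tells us nothing about relationships among taxa.
V (derived state 'yes') is shared by H, P, and T — a synapomorphy uniting that clade.
Most parsimonious ingroup topology: ((((T,H),P),(M,K)),A).
H and T share a more recent common ancestor with each other than either does with K, so K is the least closely related of the three.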